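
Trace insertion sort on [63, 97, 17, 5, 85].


Initial: [63, 97, 17, 5, 85]
Insert 97: [63, 97, 17, 5, 85]
Insert 17: [17, 63, 97, 5, 85]
Insert 5: [5, 17, 63, 97, 85]
Insert 85: [5, 17, 63, 85, 97]

Sorted: [5, 17, 63, 85, 97]


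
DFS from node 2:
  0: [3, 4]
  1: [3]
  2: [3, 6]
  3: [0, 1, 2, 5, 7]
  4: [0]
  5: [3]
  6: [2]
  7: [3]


Visit 2, push [6, 3]
Visit 3, push [7, 5, 1, 0]
Visit 0, push [4]
Visit 4, push []
Visit 1, push []
Visit 5, push []
Visit 7, push []
Visit 6, push []

DFS order: [2, 3, 0, 4, 1, 5, 7, 6]


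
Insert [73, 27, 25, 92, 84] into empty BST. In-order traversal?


Insert 73: root
Insert 27: L from 73
Insert 25: L from 73 -> L from 27
Insert 92: R from 73
Insert 84: R from 73 -> L from 92

In-order: [25, 27, 73, 84, 92]


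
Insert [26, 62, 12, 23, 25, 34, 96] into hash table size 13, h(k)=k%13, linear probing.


Insert 26: h=0 -> slot 0
Insert 62: h=10 -> slot 10
Insert 12: h=12 -> slot 12
Insert 23: h=10, 1 probes -> slot 11
Insert 25: h=12, 2 probes -> slot 1
Insert 34: h=8 -> slot 8
Insert 96: h=5 -> slot 5

Table: [26, 25, None, None, None, 96, None, None, 34, None, 62, 23, 12]


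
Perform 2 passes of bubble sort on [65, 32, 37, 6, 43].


Initial: [65, 32, 37, 6, 43]
Pass 1: [32, 37, 6, 43, 65] (4 swaps)
Pass 2: [32, 6, 37, 43, 65] (1 swaps)

After 2 passes: [32, 6, 37, 43, 65]


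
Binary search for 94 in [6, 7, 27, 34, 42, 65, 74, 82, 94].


Step 1: lo=0, hi=8, mid=4, val=42
Step 2: lo=5, hi=8, mid=6, val=74
Step 3: lo=7, hi=8, mid=7, val=82
Step 4: lo=8, hi=8, mid=8, val=94

Found at index 8


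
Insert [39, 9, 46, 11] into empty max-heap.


Insert 39: [39]
Insert 9: [39, 9]
Insert 46: [46, 9, 39]
Insert 11: [46, 11, 39, 9]

Final heap: [46, 11, 39, 9]


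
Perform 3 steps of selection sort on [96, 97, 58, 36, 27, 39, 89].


Initial: [96, 97, 58, 36, 27, 39, 89]
Step 1: min=27 at 4
  Swap: [27, 97, 58, 36, 96, 39, 89]
Step 2: min=36 at 3
  Swap: [27, 36, 58, 97, 96, 39, 89]
Step 3: min=39 at 5
  Swap: [27, 36, 39, 97, 96, 58, 89]

After 3 steps: [27, 36, 39, 97, 96, 58, 89]


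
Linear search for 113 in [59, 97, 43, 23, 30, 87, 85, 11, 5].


i=0: 59!=113
i=1: 97!=113
i=2: 43!=113
i=3: 23!=113
i=4: 30!=113
i=5: 87!=113
i=6: 85!=113
i=7: 11!=113
i=8: 5!=113

Not found, 9 comps


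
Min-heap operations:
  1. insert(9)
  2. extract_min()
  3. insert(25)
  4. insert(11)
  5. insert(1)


insert(9) -> [9]
extract_min()->9, []
insert(25) -> [25]
insert(11) -> [11, 25]
insert(1) -> [1, 25, 11]

Final heap: [1, 25, 11]


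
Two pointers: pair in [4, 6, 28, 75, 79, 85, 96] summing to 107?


lo=0(4)+hi=6(96)=100
lo=1(6)+hi=6(96)=102
lo=2(28)+hi=6(96)=124
lo=2(28)+hi=5(85)=113
lo=2(28)+hi=4(79)=107

Yes: 28+79=107


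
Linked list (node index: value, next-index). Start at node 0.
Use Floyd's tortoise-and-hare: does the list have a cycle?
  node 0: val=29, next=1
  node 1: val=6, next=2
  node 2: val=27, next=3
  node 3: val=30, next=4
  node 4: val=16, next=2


Floyd's tortoise (slow, +1) and hare (fast, +2):
  init: slow=0, fast=0
  step 1: slow=1, fast=2
  step 2: slow=2, fast=4
  step 3: slow=3, fast=3
  slow == fast at node 3: cycle detected

Cycle: yes


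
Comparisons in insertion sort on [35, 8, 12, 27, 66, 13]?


Algorithm: insertion sort
Input: [35, 8, 12, 27, 66, 13]
Sorted: [8, 12, 13, 27, 35, 66]

10


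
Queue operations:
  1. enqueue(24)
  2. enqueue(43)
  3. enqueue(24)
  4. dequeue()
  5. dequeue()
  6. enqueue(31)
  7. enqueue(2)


enqueue(24) -> [24]
enqueue(43) -> [24, 43]
enqueue(24) -> [24, 43, 24]
dequeue()->24, [43, 24]
dequeue()->43, [24]
enqueue(31) -> [24, 31]
enqueue(2) -> [24, 31, 2]

Final queue: [24, 31, 2]


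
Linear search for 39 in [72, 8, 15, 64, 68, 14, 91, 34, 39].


i=0: 72!=39
i=1: 8!=39
i=2: 15!=39
i=3: 64!=39
i=4: 68!=39
i=5: 14!=39
i=6: 91!=39
i=7: 34!=39
i=8: 39==39 found!

Found at 8, 9 comps


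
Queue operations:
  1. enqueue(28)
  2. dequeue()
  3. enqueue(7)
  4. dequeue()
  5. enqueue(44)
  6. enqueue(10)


enqueue(28) -> [28]
dequeue()->28, []
enqueue(7) -> [7]
dequeue()->7, []
enqueue(44) -> [44]
enqueue(10) -> [44, 10]

Final queue: [44, 10]


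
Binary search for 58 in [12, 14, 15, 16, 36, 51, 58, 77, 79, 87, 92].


Step 1: lo=0, hi=10, mid=5, val=51
Step 2: lo=6, hi=10, mid=8, val=79
Step 3: lo=6, hi=7, mid=6, val=58

Found at index 6


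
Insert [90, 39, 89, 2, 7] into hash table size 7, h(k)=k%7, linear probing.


Insert 90: h=6 -> slot 6
Insert 39: h=4 -> slot 4
Insert 89: h=5 -> slot 5
Insert 2: h=2 -> slot 2
Insert 7: h=0 -> slot 0

Table: [7, None, 2, None, 39, 89, 90]


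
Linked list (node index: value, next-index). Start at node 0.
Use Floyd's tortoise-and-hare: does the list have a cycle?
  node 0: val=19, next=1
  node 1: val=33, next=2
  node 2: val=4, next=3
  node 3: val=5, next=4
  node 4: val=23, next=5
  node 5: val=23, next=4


Floyd's tortoise (slow, +1) and hare (fast, +2):
  init: slow=0, fast=0
  step 1: slow=1, fast=2
  step 2: slow=2, fast=4
  step 3: slow=3, fast=4
  step 4: slow=4, fast=4
  slow == fast at node 4: cycle detected

Cycle: yes


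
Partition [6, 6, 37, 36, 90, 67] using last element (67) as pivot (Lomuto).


Pivot: 67
  6 <= 67: advance i (no swap)
  6 <= 67: advance i (no swap)
  37 <= 67: advance i (no swap)
  36 <= 67: advance i (no swap)
Place pivot at 4: [6, 6, 37, 36, 67, 90]

Partitioned: [6, 6, 37, 36, 67, 90]


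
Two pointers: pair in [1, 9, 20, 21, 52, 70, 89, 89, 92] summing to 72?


lo=0(1)+hi=8(92)=93
lo=0(1)+hi=7(89)=90
lo=0(1)+hi=6(89)=90
lo=0(1)+hi=5(70)=71
lo=1(9)+hi=5(70)=79
lo=1(9)+hi=4(52)=61
lo=2(20)+hi=4(52)=72

Yes: 20+52=72


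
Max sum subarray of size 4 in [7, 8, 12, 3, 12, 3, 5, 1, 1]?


[0:4]: 30
[1:5]: 35
[2:6]: 30
[3:7]: 23
[4:8]: 21
[5:9]: 10

Max: 35 at [1:5]


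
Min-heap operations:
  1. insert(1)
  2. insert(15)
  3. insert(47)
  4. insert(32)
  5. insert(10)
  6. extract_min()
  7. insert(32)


insert(1) -> [1]
insert(15) -> [1, 15]
insert(47) -> [1, 15, 47]
insert(32) -> [1, 15, 47, 32]
insert(10) -> [1, 10, 47, 32, 15]
extract_min()->1, [10, 15, 47, 32]
insert(32) -> [10, 15, 47, 32, 32]

Final heap: [10, 15, 47, 32, 32]


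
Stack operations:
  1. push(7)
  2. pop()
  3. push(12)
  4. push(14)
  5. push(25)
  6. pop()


push(7) -> [7]
pop()->7, []
push(12) -> [12]
push(14) -> [12, 14]
push(25) -> [12, 14, 25]
pop()->25, [12, 14]

Final stack: [12, 14]


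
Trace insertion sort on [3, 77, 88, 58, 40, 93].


Initial: [3, 77, 88, 58, 40, 93]
Insert 77: [3, 77, 88, 58, 40, 93]
Insert 88: [3, 77, 88, 58, 40, 93]
Insert 58: [3, 58, 77, 88, 40, 93]
Insert 40: [3, 40, 58, 77, 88, 93]
Insert 93: [3, 40, 58, 77, 88, 93]

Sorted: [3, 40, 58, 77, 88, 93]


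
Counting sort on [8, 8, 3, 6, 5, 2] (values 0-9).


Input: [8, 8, 3, 6, 5, 2]
Counts: [0, 0, 1, 1, 0, 1, 1, 0, 2, 0]

Sorted: [2, 3, 5, 6, 8, 8]


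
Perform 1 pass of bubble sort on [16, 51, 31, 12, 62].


Initial: [16, 51, 31, 12, 62]
Pass 1: [16, 31, 12, 51, 62] (2 swaps)

After 1 pass: [16, 31, 12, 51, 62]


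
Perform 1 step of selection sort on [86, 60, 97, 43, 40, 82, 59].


Initial: [86, 60, 97, 43, 40, 82, 59]
Step 1: min=40 at 4
  Swap: [40, 60, 97, 43, 86, 82, 59]

After 1 step: [40, 60, 97, 43, 86, 82, 59]


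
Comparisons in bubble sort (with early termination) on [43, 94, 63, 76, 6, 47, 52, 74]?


Algorithm: bubble sort (with early termination)
Input: [43, 94, 63, 76, 6, 47, 52, 74]
Sorted: [6, 43, 47, 52, 63, 74, 76, 94]

25


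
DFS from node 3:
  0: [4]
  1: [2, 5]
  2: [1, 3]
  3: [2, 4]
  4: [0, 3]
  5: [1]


Visit 3, push [4, 2]
Visit 2, push [1]
Visit 1, push [5]
Visit 5, push []
Visit 4, push [0]
Visit 0, push []

DFS order: [3, 2, 1, 5, 4, 0]


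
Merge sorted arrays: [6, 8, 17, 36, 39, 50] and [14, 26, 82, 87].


Take 6 from A
Take 8 from A
Take 14 from B
Take 17 from A
Take 26 from B
Take 36 from A
Take 39 from A
Take 50 from A

Merged: [6, 8, 14, 17, 26, 36, 39, 50, 82, 87]


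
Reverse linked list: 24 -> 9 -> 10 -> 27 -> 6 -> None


Step 1: curr=24, set curr.next=prev(None) | reversed so far: 24
Step 2: curr=9, set curr.next=prev(24) | reversed so far: 9 -> 24
Step 3: curr=10, set curr.next=prev(9) | reversed so far: 10 -> 9 -> 24
Step 4: curr=27, set curr.next=prev(10) | reversed so far: 27 -> 10 -> 9 -> 24
Step 5: curr=6, set curr.next=prev(27) | reversed so far: 6 -> 27 -> 10 -> 9 -> 24

6 -> 27 -> 10 -> 9 -> 24 -> None


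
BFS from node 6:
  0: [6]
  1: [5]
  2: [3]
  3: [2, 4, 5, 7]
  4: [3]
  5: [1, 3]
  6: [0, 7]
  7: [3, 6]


Visit 6, enqueue [0, 7]
Visit 0, enqueue []
Visit 7, enqueue [3]
Visit 3, enqueue [2, 4, 5]
Visit 2, enqueue []
Visit 4, enqueue []
Visit 5, enqueue [1]
Visit 1, enqueue []

BFS order: [6, 0, 7, 3, 2, 4, 5, 1]


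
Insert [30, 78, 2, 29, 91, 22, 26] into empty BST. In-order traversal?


Insert 30: root
Insert 78: R from 30
Insert 2: L from 30
Insert 29: L from 30 -> R from 2
Insert 91: R from 30 -> R from 78
Insert 22: L from 30 -> R from 2 -> L from 29
Insert 26: L from 30 -> R from 2 -> L from 29 -> R from 22

In-order: [2, 22, 26, 29, 30, 78, 91]


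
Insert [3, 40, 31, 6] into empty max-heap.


Insert 3: [3]
Insert 40: [40, 3]
Insert 31: [40, 3, 31]
Insert 6: [40, 6, 31, 3]

Final heap: [40, 6, 31, 3]


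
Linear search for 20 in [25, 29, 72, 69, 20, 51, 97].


i=0: 25!=20
i=1: 29!=20
i=2: 72!=20
i=3: 69!=20
i=4: 20==20 found!

Found at 4, 5 comps


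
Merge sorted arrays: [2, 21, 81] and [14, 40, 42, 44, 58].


Take 2 from A
Take 14 from B
Take 21 from A
Take 40 from B
Take 42 from B
Take 44 from B
Take 58 from B

Merged: [2, 14, 21, 40, 42, 44, 58, 81]


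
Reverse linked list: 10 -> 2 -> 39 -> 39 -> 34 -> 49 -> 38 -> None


Step 1: curr=10, set curr.next=prev(None) | reversed so far: 10
Step 2: curr=2, set curr.next=prev(10) | reversed so far: 2 -> 10
Step 3: curr=39, set curr.next=prev(2) | reversed so far: 39 -> 2 -> 10
Step 4: curr=39, set curr.next=prev(39) | reversed so far: 39 -> 39 -> 2 -> 10
Step 5: curr=34, set curr.next=prev(39) | reversed so far: 34 -> 39 -> 39 -> 2 -> 10
Step 6: curr=49, set curr.next=prev(34) | reversed so far: 49 -> 34 -> 39 -> 39 -> 2 -> 10
Step 7: curr=38, set curr.next=prev(49) | reversed so far: 38 -> 49 -> 34 -> 39 -> 39 -> 2 -> 10

38 -> 49 -> 34 -> 39 -> 39 -> 2 -> 10 -> None


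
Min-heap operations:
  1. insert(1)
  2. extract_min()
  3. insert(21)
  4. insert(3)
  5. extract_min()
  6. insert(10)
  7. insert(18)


insert(1) -> [1]
extract_min()->1, []
insert(21) -> [21]
insert(3) -> [3, 21]
extract_min()->3, [21]
insert(10) -> [10, 21]
insert(18) -> [10, 21, 18]

Final heap: [10, 21, 18]


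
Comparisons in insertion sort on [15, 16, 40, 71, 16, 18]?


Algorithm: insertion sort
Input: [15, 16, 40, 71, 16, 18]
Sorted: [15, 16, 16, 18, 40, 71]

9


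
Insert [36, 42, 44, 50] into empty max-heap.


Insert 36: [36]
Insert 42: [42, 36]
Insert 44: [44, 36, 42]
Insert 50: [50, 44, 42, 36]

Final heap: [50, 44, 42, 36]


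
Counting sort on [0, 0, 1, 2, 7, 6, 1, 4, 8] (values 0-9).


Input: [0, 0, 1, 2, 7, 6, 1, 4, 8]
Counts: [2, 2, 1, 0, 1, 0, 1, 1, 1, 0]

Sorted: [0, 0, 1, 1, 2, 4, 6, 7, 8]


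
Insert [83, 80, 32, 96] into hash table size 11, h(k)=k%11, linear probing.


Insert 83: h=6 -> slot 6
Insert 80: h=3 -> slot 3
Insert 32: h=10 -> slot 10
Insert 96: h=8 -> slot 8

Table: [None, None, None, 80, None, None, 83, None, 96, None, 32]


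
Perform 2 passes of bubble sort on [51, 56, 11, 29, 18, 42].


Initial: [51, 56, 11, 29, 18, 42]
Pass 1: [51, 11, 29, 18, 42, 56] (4 swaps)
Pass 2: [11, 29, 18, 42, 51, 56] (4 swaps)

After 2 passes: [11, 29, 18, 42, 51, 56]


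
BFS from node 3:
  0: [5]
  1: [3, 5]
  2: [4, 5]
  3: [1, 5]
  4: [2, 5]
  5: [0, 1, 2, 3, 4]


Visit 3, enqueue [1, 5]
Visit 1, enqueue []
Visit 5, enqueue [0, 2, 4]
Visit 0, enqueue []
Visit 2, enqueue []
Visit 4, enqueue []

BFS order: [3, 1, 5, 0, 2, 4]


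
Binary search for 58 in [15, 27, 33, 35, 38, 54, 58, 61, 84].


Step 1: lo=0, hi=8, mid=4, val=38
Step 2: lo=5, hi=8, mid=6, val=58

Found at index 6


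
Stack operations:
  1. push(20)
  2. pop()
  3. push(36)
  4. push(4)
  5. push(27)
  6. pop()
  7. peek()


push(20) -> [20]
pop()->20, []
push(36) -> [36]
push(4) -> [36, 4]
push(27) -> [36, 4, 27]
pop()->27, [36, 4]
peek()->4

Final stack: [36, 4]


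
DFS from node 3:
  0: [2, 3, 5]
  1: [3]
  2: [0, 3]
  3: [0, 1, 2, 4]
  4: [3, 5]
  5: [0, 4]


Visit 3, push [4, 2, 1, 0]
Visit 0, push [5, 2]
Visit 2, push []
Visit 5, push [4]
Visit 4, push []
Visit 1, push []

DFS order: [3, 0, 2, 5, 4, 1]


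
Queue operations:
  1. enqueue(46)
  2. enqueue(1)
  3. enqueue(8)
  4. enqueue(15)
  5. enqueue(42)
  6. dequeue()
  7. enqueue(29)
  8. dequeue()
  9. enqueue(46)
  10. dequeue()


enqueue(46) -> [46]
enqueue(1) -> [46, 1]
enqueue(8) -> [46, 1, 8]
enqueue(15) -> [46, 1, 8, 15]
enqueue(42) -> [46, 1, 8, 15, 42]
dequeue()->46, [1, 8, 15, 42]
enqueue(29) -> [1, 8, 15, 42, 29]
dequeue()->1, [8, 15, 42, 29]
enqueue(46) -> [8, 15, 42, 29, 46]
dequeue()->8, [15, 42, 29, 46]

Final queue: [15, 42, 29, 46]


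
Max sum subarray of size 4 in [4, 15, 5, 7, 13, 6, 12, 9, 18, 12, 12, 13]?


[0:4]: 31
[1:5]: 40
[2:6]: 31
[3:7]: 38
[4:8]: 40
[5:9]: 45
[6:10]: 51
[7:11]: 51
[8:12]: 55

Max: 55 at [8:12]


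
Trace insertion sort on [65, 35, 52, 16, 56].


Initial: [65, 35, 52, 16, 56]
Insert 35: [35, 65, 52, 16, 56]
Insert 52: [35, 52, 65, 16, 56]
Insert 16: [16, 35, 52, 65, 56]
Insert 56: [16, 35, 52, 56, 65]

Sorted: [16, 35, 52, 56, 65]


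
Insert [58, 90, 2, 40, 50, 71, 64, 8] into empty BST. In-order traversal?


Insert 58: root
Insert 90: R from 58
Insert 2: L from 58
Insert 40: L from 58 -> R from 2
Insert 50: L from 58 -> R from 2 -> R from 40
Insert 71: R from 58 -> L from 90
Insert 64: R from 58 -> L from 90 -> L from 71
Insert 8: L from 58 -> R from 2 -> L from 40

In-order: [2, 8, 40, 50, 58, 64, 71, 90]


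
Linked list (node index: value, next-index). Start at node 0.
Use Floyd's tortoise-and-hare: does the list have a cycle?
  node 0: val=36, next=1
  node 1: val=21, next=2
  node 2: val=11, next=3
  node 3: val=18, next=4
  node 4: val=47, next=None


Floyd's tortoise (slow, +1) and hare (fast, +2):
  init: slow=0, fast=0
  step 1: slow=1, fast=2
  step 2: slow=2, fast=4
  step 3: fast -> None, no cycle

Cycle: no


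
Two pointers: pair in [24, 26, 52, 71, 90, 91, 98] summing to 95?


lo=0(24)+hi=6(98)=122
lo=0(24)+hi=5(91)=115
lo=0(24)+hi=4(90)=114
lo=0(24)+hi=3(71)=95

Yes: 24+71=95


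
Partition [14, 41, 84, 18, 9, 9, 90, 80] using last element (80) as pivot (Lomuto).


Pivot: 80
  14 <= 80: advance i (no swap)
  41 <= 80: advance i (no swap)
  18 <= 80: swap -> [14, 41, 18, 84, 9, 9, 90, 80]
  9 <= 80: swap -> [14, 41, 18, 9, 84, 9, 90, 80]
  9 <= 80: swap -> [14, 41, 18, 9, 9, 84, 90, 80]
Place pivot at 5: [14, 41, 18, 9, 9, 80, 90, 84]

Partitioned: [14, 41, 18, 9, 9, 80, 90, 84]


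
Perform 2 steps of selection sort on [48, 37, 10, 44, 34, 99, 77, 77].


Initial: [48, 37, 10, 44, 34, 99, 77, 77]
Step 1: min=10 at 2
  Swap: [10, 37, 48, 44, 34, 99, 77, 77]
Step 2: min=34 at 4
  Swap: [10, 34, 48, 44, 37, 99, 77, 77]

After 2 steps: [10, 34, 48, 44, 37, 99, 77, 77]


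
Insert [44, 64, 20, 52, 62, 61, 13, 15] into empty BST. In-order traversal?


Insert 44: root
Insert 64: R from 44
Insert 20: L from 44
Insert 52: R from 44 -> L from 64
Insert 62: R from 44 -> L from 64 -> R from 52
Insert 61: R from 44 -> L from 64 -> R from 52 -> L from 62
Insert 13: L from 44 -> L from 20
Insert 15: L from 44 -> L from 20 -> R from 13

In-order: [13, 15, 20, 44, 52, 61, 62, 64]


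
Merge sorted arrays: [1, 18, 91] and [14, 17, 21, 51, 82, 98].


Take 1 from A
Take 14 from B
Take 17 from B
Take 18 from A
Take 21 from B
Take 51 from B
Take 82 from B
Take 91 from A

Merged: [1, 14, 17, 18, 21, 51, 82, 91, 98]


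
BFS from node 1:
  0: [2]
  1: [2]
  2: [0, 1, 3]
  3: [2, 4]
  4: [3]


Visit 1, enqueue [2]
Visit 2, enqueue [0, 3]
Visit 0, enqueue []
Visit 3, enqueue [4]
Visit 4, enqueue []

BFS order: [1, 2, 0, 3, 4]


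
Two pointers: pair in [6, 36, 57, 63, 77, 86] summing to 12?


lo=0(6)+hi=5(86)=92
lo=0(6)+hi=4(77)=83
lo=0(6)+hi=3(63)=69
lo=0(6)+hi=2(57)=63
lo=0(6)+hi=1(36)=42

No pair found


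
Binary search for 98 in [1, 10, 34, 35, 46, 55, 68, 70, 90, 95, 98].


Step 1: lo=0, hi=10, mid=5, val=55
Step 2: lo=6, hi=10, mid=8, val=90
Step 3: lo=9, hi=10, mid=9, val=95
Step 4: lo=10, hi=10, mid=10, val=98

Found at index 10


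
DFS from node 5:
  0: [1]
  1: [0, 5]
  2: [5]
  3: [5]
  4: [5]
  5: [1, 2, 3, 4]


Visit 5, push [4, 3, 2, 1]
Visit 1, push [0]
Visit 0, push []
Visit 2, push []
Visit 3, push []
Visit 4, push []

DFS order: [5, 1, 0, 2, 3, 4]


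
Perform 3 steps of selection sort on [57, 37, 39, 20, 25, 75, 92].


Initial: [57, 37, 39, 20, 25, 75, 92]
Step 1: min=20 at 3
  Swap: [20, 37, 39, 57, 25, 75, 92]
Step 2: min=25 at 4
  Swap: [20, 25, 39, 57, 37, 75, 92]
Step 3: min=37 at 4
  Swap: [20, 25, 37, 57, 39, 75, 92]

After 3 steps: [20, 25, 37, 57, 39, 75, 92]


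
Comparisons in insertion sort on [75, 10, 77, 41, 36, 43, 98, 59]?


Algorithm: insertion sort
Input: [75, 10, 77, 41, 36, 43, 98, 59]
Sorted: [10, 36, 41, 43, 59, 75, 77, 98]

17


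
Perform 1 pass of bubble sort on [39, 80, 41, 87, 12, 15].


Initial: [39, 80, 41, 87, 12, 15]
Pass 1: [39, 41, 80, 12, 15, 87] (3 swaps)

After 1 pass: [39, 41, 80, 12, 15, 87]


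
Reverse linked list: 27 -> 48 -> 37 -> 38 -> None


Step 1: curr=27, set curr.next=prev(None) | reversed so far: 27
Step 2: curr=48, set curr.next=prev(27) | reversed so far: 48 -> 27
Step 3: curr=37, set curr.next=prev(48) | reversed so far: 37 -> 48 -> 27
Step 4: curr=38, set curr.next=prev(37) | reversed so far: 38 -> 37 -> 48 -> 27

38 -> 37 -> 48 -> 27 -> None


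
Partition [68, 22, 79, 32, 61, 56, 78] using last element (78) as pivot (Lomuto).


Pivot: 78
  68 <= 78: advance i (no swap)
  22 <= 78: advance i (no swap)
  32 <= 78: swap -> [68, 22, 32, 79, 61, 56, 78]
  61 <= 78: swap -> [68, 22, 32, 61, 79, 56, 78]
  56 <= 78: swap -> [68, 22, 32, 61, 56, 79, 78]
Place pivot at 5: [68, 22, 32, 61, 56, 78, 79]

Partitioned: [68, 22, 32, 61, 56, 78, 79]


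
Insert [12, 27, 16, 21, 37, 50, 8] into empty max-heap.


Insert 12: [12]
Insert 27: [27, 12]
Insert 16: [27, 12, 16]
Insert 21: [27, 21, 16, 12]
Insert 37: [37, 27, 16, 12, 21]
Insert 50: [50, 27, 37, 12, 21, 16]
Insert 8: [50, 27, 37, 12, 21, 16, 8]

Final heap: [50, 27, 37, 12, 21, 16, 8]


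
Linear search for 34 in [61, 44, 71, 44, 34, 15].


i=0: 61!=34
i=1: 44!=34
i=2: 71!=34
i=3: 44!=34
i=4: 34==34 found!

Found at 4, 5 comps


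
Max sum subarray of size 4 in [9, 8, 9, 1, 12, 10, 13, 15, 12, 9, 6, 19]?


[0:4]: 27
[1:5]: 30
[2:6]: 32
[3:7]: 36
[4:8]: 50
[5:9]: 50
[6:10]: 49
[7:11]: 42
[8:12]: 46

Max: 50 at [4:8]


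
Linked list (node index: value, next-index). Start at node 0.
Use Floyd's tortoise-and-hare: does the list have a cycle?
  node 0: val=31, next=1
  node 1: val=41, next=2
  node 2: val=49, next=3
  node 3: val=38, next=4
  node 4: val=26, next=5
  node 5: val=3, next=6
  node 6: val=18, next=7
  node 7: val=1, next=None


Floyd's tortoise (slow, +1) and hare (fast, +2):
  init: slow=0, fast=0
  step 1: slow=1, fast=2
  step 2: slow=2, fast=4
  step 3: slow=3, fast=6
  step 4: fast 6->7->None, no cycle

Cycle: no


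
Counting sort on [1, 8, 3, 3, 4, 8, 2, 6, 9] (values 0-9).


Input: [1, 8, 3, 3, 4, 8, 2, 6, 9]
Counts: [0, 1, 1, 2, 1, 0, 1, 0, 2, 1]

Sorted: [1, 2, 3, 3, 4, 6, 8, 8, 9]


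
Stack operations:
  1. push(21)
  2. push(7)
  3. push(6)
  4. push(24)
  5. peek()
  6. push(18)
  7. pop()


push(21) -> [21]
push(7) -> [21, 7]
push(6) -> [21, 7, 6]
push(24) -> [21, 7, 6, 24]
peek()->24
push(18) -> [21, 7, 6, 24, 18]
pop()->18, [21, 7, 6, 24]

Final stack: [21, 7, 6, 24]


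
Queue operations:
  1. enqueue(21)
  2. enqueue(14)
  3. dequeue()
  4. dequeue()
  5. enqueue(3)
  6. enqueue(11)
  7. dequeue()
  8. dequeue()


enqueue(21) -> [21]
enqueue(14) -> [21, 14]
dequeue()->21, [14]
dequeue()->14, []
enqueue(3) -> [3]
enqueue(11) -> [3, 11]
dequeue()->3, [11]
dequeue()->11, []

Final queue: []


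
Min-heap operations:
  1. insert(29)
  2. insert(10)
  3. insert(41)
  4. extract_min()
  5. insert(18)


insert(29) -> [29]
insert(10) -> [10, 29]
insert(41) -> [10, 29, 41]
extract_min()->10, [29, 41]
insert(18) -> [18, 41, 29]

Final heap: [18, 41, 29]


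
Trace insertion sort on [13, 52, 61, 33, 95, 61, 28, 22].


Initial: [13, 52, 61, 33, 95, 61, 28, 22]
Insert 52: [13, 52, 61, 33, 95, 61, 28, 22]
Insert 61: [13, 52, 61, 33, 95, 61, 28, 22]
Insert 33: [13, 33, 52, 61, 95, 61, 28, 22]
Insert 95: [13, 33, 52, 61, 95, 61, 28, 22]
Insert 61: [13, 33, 52, 61, 61, 95, 28, 22]
Insert 28: [13, 28, 33, 52, 61, 61, 95, 22]
Insert 22: [13, 22, 28, 33, 52, 61, 61, 95]

Sorted: [13, 22, 28, 33, 52, 61, 61, 95]


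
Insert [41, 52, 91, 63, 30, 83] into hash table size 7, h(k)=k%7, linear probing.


Insert 41: h=6 -> slot 6
Insert 52: h=3 -> slot 3
Insert 91: h=0 -> slot 0
Insert 63: h=0, 1 probes -> slot 1
Insert 30: h=2 -> slot 2
Insert 83: h=6, 5 probes -> slot 4

Table: [91, 63, 30, 52, 83, None, 41]


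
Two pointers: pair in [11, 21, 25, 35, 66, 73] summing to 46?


lo=0(11)+hi=5(73)=84
lo=0(11)+hi=4(66)=77
lo=0(11)+hi=3(35)=46

Yes: 11+35=46


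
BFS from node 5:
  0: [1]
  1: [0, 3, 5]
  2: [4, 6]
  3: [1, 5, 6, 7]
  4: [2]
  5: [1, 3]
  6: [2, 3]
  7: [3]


Visit 5, enqueue [1, 3]
Visit 1, enqueue [0]
Visit 3, enqueue [6, 7]
Visit 0, enqueue []
Visit 6, enqueue [2]
Visit 7, enqueue []
Visit 2, enqueue [4]
Visit 4, enqueue []

BFS order: [5, 1, 3, 0, 6, 7, 2, 4]


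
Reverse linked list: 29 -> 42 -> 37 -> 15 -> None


Step 1: curr=29, set curr.next=prev(None) | reversed so far: 29
Step 2: curr=42, set curr.next=prev(29) | reversed so far: 42 -> 29
Step 3: curr=37, set curr.next=prev(42) | reversed so far: 37 -> 42 -> 29
Step 4: curr=15, set curr.next=prev(37) | reversed so far: 15 -> 37 -> 42 -> 29

15 -> 37 -> 42 -> 29 -> None


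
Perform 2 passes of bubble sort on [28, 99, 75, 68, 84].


Initial: [28, 99, 75, 68, 84]
Pass 1: [28, 75, 68, 84, 99] (3 swaps)
Pass 2: [28, 68, 75, 84, 99] (1 swaps)

After 2 passes: [28, 68, 75, 84, 99]


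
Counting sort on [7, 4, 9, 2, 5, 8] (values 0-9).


Input: [7, 4, 9, 2, 5, 8]
Counts: [0, 0, 1, 0, 1, 1, 0, 1, 1, 1]

Sorted: [2, 4, 5, 7, 8, 9]


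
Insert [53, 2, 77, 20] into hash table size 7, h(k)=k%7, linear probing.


Insert 53: h=4 -> slot 4
Insert 2: h=2 -> slot 2
Insert 77: h=0 -> slot 0
Insert 20: h=6 -> slot 6

Table: [77, None, 2, None, 53, None, 20]


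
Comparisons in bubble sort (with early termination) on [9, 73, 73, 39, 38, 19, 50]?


Algorithm: bubble sort (with early termination)
Input: [9, 73, 73, 39, 38, 19, 50]
Sorted: [9, 19, 38, 39, 50, 73, 73]

20


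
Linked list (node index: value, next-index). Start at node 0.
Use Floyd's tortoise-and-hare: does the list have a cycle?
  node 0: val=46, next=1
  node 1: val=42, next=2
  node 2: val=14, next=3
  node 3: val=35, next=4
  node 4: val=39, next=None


Floyd's tortoise (slow, +1) and hare (fast, +2):
  init: slow=0, fast=0
  step 1: slow=1, fast=2
  step 2: slow=2, fast=4
  step 3: fast -> None, no cycle

Cycle: no


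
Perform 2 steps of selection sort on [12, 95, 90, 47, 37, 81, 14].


Initial: [12, 95, 90, 47, 37, 81, 14]
Step 1: min=12 at 0
  Swap: [12, 95, 90, 47, 37, 81, 14]
Step 2: min=14 at 6
  Swap: [12, 14, 90, 47, 37, 81, 95]

After 2 steps: [12, 14, 90, 47, 37, 81, 95]


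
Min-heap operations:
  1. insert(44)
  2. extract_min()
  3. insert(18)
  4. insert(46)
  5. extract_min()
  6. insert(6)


insert(44) -> [44]
extract_min()->44, []
insert(18) -> [18]
insert(46) -> [18, 46]
extract_min()->18, [46]
insert(6) -> [6, 46]

Final heap: [6, 46]


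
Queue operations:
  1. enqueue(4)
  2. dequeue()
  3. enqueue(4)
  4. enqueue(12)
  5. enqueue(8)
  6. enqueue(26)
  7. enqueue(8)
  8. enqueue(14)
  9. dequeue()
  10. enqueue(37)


enqueue(4) -> [4]
dequeue()->4, []
enqueue(4) -> [4]
enqueue(12) -> [4, 12]
enqueue(8) -> [4, 12, 8]
enqueue(26) -> [4, 12, 8, 26]
enqueue(8) -> [4, 12, 8, 26, 8]
enqueue(14) -> [4, 12, 8, 26, 8, 14]
dequeue()->4, [12, 8, 26, 8, 14]
enqueue(37) -> [12, 8, 26, 8, 14, 37]

Final queue: [12, 8, 26, 8, 14, 37]


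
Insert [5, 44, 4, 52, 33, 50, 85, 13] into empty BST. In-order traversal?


Insert 5: root
Insert 44: R from 5
Insert 4: L from 5
Insert 52: R from 5 -> R from 44
Insert 33: R from 5 -> L from 44
Insert 50: R from 5 -> R from 44 -> L from 52
Insert 85: R from 5 -> R from 44 -> R from 52
Insert 13: R from 5 -> L from 44 -> L from 33

In-order: [4, 5, 13, 33, 44, 50, 52, 85]


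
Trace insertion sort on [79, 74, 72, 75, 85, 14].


Initial: [79, 74, 72, 75, 85, 14]
Insert 74: [74, 79, 72, 75, 85, 14]
Insert 72: [72, 74, 79, 75, 85, 14]
Insert 75: [72, 74, 75, 79, 85, 14]
Insert 85: [72, 74, 75, 79, 85, 14]
Insert 14: [14, 72, 74, 75, 79, 85]

Sorted: [14, 72, 74, 75, 79, 85]


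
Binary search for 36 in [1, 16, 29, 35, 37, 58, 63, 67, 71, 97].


Step 1: lo=0, hi=9, mid=4, val=37
Step 2: lo=0, hi=3, mid=1, val=16
Step 3: lo=2, hi=3, mid=2, val=29
Step 4: lo=3, hi=3, mid=3, val=35

Not found


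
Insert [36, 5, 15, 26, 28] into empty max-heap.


Insert 36: [36]
Insert 5: [36, 5]
Insert 15: [36, 5, 15]
Insert 26: [36, 26, 15, 5]
Insert 28: [36, 28, 15, 5, 26]

Final heap: [36, 28, 15, 5, 26]


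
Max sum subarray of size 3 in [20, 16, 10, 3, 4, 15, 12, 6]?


[0:3]: 46
[1:4]: 29
[2:5]: 17
[3:6]: 22
[4:7]: 31
[5:8]: 33

Max: 46 at [0:3]


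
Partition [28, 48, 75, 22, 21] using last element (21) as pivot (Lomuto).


Pivot: 21
Place pivot at 0: [21, 48, 75, 22, 28]

Partitioned: [21, 48, 75, 22, 28]


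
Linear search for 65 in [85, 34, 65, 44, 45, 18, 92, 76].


i=0: 85!=65
i=1: 34!=65
i=2: 65==65 found!

Found at 2, 3 comps


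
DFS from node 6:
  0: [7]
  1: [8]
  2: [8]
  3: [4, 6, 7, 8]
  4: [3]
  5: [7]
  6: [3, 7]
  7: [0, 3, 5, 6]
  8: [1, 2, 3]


Visit 6, push [7, 3]
Visit 3, push [8, 7, 4]
Visit 4, push []
Visit 7, push [5, 0]
Visit 0, push []
Visit 5, push []
Visit 8, push [2, 1]
Visit 1, push []
Visit 2, push []

DFS order: [6, 3, 4, 7, 0, 5, 8, 1, 2]


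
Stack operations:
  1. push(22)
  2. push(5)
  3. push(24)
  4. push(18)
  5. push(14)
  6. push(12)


push(22) -> [22]
push(5) -> [22, 5]
push(24) -> [22, 5, 24]
push(18) -> [22, 5, 24, 18]
push(14) -> [22, 5, 24, 18, 14]
push(12) -> [22, 5, 24, 18, 14, 12]

Final stack: [22, 5, 24, 18, 14, 12]


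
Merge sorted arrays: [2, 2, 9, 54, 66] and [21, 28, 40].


Take 2 from A
Take 2 from A
Take 9 from A
Take 21 from B
Take 28 from B
Take 40 from B

Merged: [2, 2, 9, 21, 28, 40, 54, 66]


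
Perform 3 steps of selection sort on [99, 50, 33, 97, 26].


Initial: [99, 50, 33, 97, 26]
Step 1: min=26 at 4
  Swap: [26, 50, 33, 97, 99]
Step 2: min=33 at 2
  Swap: [26, 33, 50, 97, 99]
Step 3: min=50 at 2
  Swap: [26, 33, 50, 97, 99]

After 3 steps: [26, 33, 50, 97, 99]


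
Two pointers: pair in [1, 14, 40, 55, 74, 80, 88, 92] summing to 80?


lo=0(1)+hi=7(92)=93
lo=0(1)+hi=6(88)=89
lo=0(1)+hi=5(80)=81
lo=0(1)+hi=4(74)=75
lo=1(14)+hi=4(74)=88
lo=1(14)+hi=3(55)=69
lo=2(40)+hi=3(55)=95

No pair found


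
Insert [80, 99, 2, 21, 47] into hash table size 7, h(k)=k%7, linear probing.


Insert 80: h=3 -> slot 3
Insert 99: h=1 -> slot 1
Insert 2: h=2 -> slot 2
Insert 21: h=0 -> slot 0
Insert 47: h=5 -> slot 5

Table: [21, 99, 2, 80, None, 47, None]


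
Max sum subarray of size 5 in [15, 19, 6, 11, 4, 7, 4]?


[0:5]: 55
[1:6]: 47
[2:7]: 32

Max: 55 at [0:5]


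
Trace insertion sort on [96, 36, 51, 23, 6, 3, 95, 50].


Initial: [96, 36, 51, 23, 6, 3, 95, 50]
Insert 36: [36, 96, 51, 23, 6, 3, 95, 50]
Insert 51: [36, 51, 96, 23, 6, 3, 95, 50]
Insert 23: [23, 36, 51, 96, 6, 3, 95, 50]
Insert 6: [6, 23, 36, 51, 96, 3, 95, 50]
Insert 3: [3, 6, 23, 36, 51, 96, 95, 50]
Insert 95: [3, 6, 23, 36, 51, 95, 96, 50]
Insert 50: [3, 6, 23, 36, 50, 51, 95, 96]

Sorted: [3, 6, 23, 36, 50, 51, 95, 96]


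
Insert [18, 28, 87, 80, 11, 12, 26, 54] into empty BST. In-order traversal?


Insert 18: root
Insert 28: R from 18
Insert 87: R from 18 -> R from 28
Insert 80: R from 18 -> R from 28 -> L from 87
Insert 11: L from 18
Insert 12: L from 18 -> R from 11
Insert 26: R from 18 -> L from 28
Insert 54: R from 18 -> R from 28 -> L from 87 -> L from 80

In-order: [11, 12, 18, 26, 28, 54, 80, 87]


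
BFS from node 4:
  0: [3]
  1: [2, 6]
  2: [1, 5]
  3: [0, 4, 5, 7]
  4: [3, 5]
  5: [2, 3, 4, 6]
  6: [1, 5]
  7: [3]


Visit 4, enqueue [3, 5]
Visit 3, enqueue [0, 7]
Visit 5, enqueue [2, 6]
Visit 0, enqueue []
Visit 7, enqueue []
Visit 2, enqueue [1]
Visit 6, enqueue []
Visit 1, enqueue []

BFS order: [4, 3, 5, 0, 7, 2, 6, 1]


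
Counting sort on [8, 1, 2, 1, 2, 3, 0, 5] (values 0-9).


Input: [8, 1, 2, 1, 2, 3, 0, 5]
Counts: [1, 2, 2, 1, 0, 1, 0, 0, 1, 0]

Sorted: [0, 1, 1, 2, 2, 3, 5, 8]


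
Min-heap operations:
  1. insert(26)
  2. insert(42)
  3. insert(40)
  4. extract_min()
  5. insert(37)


insert(26) -> [26]
insert(42) -> [26, 42]
insert(40) -> [26, 42, 40]
extract_min()->26, [40, 42]
insert(37) -> [37, 42, 40]

Final heap: [37, 42, 40]


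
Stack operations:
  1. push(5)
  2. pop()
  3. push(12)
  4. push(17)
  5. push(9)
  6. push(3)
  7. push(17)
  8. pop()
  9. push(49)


push(5) -> [5]
pop()->5, []
push(12) -> [12]
push(17) -> [12, 17]
push(9) -> [12, 17, 9]
push(3) -> [12, 17, 9, 3]
push(17) -> [12, 17, 9, 3, 17]
pop()->17, [12, 17, 9, 3]
push(49) -> [12, 17, 9, 3, 49]

Final stack: [12, 17, 9, 3, 49]


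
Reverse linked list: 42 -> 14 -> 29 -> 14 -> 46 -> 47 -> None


Step 1: curr=42, set curr.next=prev(None) | reversed so far: 42
Step 2: curr=14, set curr.next=prev(42) | reversed so far: 14 -> 42
Step 3: curr=29, set curr.next=prev(14) | reversed so far: 29 -> 14 -> 42
Step 4: curr=14, set curr.next=prev(29) | reversed so far: 14 -> 29 -> 14 -> 42
Step 5: curr=46, set curr.next=prev(14) | reversed so far: 46 -> 14 -> 29 -> 14 -> 42
Step 6: curr=47, set curr.next=prev(46) | reversed so far: 47 -> 46 -> 14 -> 29 -> 14 -> 42

47 -> 46 -> 14 -> 29 -> 14 -> 42 -> None


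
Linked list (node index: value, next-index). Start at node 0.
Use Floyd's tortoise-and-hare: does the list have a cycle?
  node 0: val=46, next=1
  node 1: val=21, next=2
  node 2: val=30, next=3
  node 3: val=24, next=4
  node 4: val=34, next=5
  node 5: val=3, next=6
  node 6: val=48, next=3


Floyd's tortoise (slow, +1) and hare (fast, +2):
  init: slow=0, fast=0
  step 1: slow=1, fast=2
  step 2: slow=2, fast=4
  step 3: slow=3, fast=6
  step 4: slow=4, fast=4
  slow == fast at node 4: cycle detected

Cycle: yes


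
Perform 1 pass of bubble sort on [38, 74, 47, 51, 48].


Initial: [38, 74, 47, 51, 48]
Pass 1: [38, 47, 51, 48, 74] (3 swaps)

After 1 pass: [38, 47, 51, 48, 74]


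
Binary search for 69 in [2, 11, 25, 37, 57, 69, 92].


Step 1: lo=0, hi=6, mid=3, val=37
Step 2: lo=4, hi=6, mid=5, val=69

Found at index 5


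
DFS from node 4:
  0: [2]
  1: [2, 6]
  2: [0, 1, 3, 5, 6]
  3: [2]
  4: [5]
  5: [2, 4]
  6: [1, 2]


Visit 4, push [5]
Visit 5, push [2]
Visit 2, push [6, 3, 1, 0]
Visit 0, push []
Visit 1, push [6]
Visit 6, push []
Visit 3, push []

DFS order: [4, 5, 2, 0, 1, 6, 3]


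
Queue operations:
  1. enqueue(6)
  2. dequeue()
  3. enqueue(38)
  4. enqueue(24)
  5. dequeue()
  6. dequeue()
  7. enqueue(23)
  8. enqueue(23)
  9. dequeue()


enqueue(6) -> [6]
dequeue()->6, []
enqueue(38) -> [38]
enqueue(24) -> [38, 24]
dequeue()->38, [24]
dequeue()->24, []
enqueue(23) -> [23]
enqueue(23) -> [23, 23]
dequeue()->23, [23]

Final queue: [23]


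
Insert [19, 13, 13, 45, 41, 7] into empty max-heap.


Insert 19: [19]
Insert 13: [19, 13]
Insert 13: [19, 13, 13]
Insert 45: [45, 19, 13, 13]
Insert 41: [45, 41, 13, 13, 19]
Insert 7: [45, 41, 13, 13, 19, 7]

Final heap: [45, 41, 13, 13, 19, 7]


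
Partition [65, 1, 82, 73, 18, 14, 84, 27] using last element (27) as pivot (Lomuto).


Pivot: 27
  1 <= 27: swap -> [1, 65, 82, 73, 18, 14, 84, 27]
  18 <= 27: swap -> [1, 18, 82, 73, 65, 14, 84, 27]
  14 <= 27: swap -> [1, 18, 14, 73, 65, 82, 84, 27]
Place pivot at 3: [1, 18, 14, 27, 65, 82, 84, 73]

Partitioned: [1, 18, 14, 27, 65, 82, 84, 73]


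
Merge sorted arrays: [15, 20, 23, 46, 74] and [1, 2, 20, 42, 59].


Take 1 from B
Take 2 from B
Take 15 from A
Take 20 from A
Take 20 from B
Take 23 from A
Take 42 from B
Take 46 from A
Take 59 from B

Merged: [1, 2, 15, 20, 20, 23, 42, 46, 59, 74]


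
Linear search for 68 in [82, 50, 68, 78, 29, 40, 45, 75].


i=0: 82!=68
i=1: 50!=68
i=2: 68==68 found!

Found at 2, 3 comps


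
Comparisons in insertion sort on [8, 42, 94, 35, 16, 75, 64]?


Algorithm: insertion sort
Input: [8, 42, 94, 35, 16, 75, 64]
Sorted: [8, 16, 35, 42, 64, 75, 94]

14


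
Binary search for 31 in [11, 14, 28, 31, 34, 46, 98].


Step 1: lo=0, hi=6, mid=3, val=31

Found at index 3


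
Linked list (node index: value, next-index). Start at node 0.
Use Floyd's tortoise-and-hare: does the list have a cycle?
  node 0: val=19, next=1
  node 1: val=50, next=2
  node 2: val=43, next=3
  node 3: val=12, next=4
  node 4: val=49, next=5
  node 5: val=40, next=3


Floyd's tortoise (slow, +1) and hare (fast, +2):
  init: slow=0, fast=0
  step 1: slow=1, fast=2
  step 2: slow=2, fast=4
  step 3: slow=3, fast=3
  slow == fast at node 3: cycle detected

Cycle: yes


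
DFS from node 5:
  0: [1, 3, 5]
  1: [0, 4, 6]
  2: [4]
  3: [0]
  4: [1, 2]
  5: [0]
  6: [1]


Visit 5, push [0]
Visit 0, push [3, 1]
Visit 1, push [6, 4]
Visit 4, push [2]
Visit 2, push []
Visit 6, push []
Visit 3, push []

DFS order: [5, 0, 1, 4, 2, 6, 3]


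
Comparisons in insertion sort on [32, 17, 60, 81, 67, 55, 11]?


Algorithm: insertion sort
Input: [32, 17, 60, 81, 67, 55, 11]
Sorted: [11, 17, 32, 55, 60, 67, 81]

15


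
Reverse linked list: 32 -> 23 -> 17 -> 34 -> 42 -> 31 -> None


Step 1: curr=32, set curr.next=prev(None) | reversed so far: 32
Step 2: curr=23, set curr.next=prev(32) | reversed so far: 23 -> 32
Step 3: curr=17, set curr.next=prev(23) | reversed so far: 17 -> 23 -> 32
Step 4: curr=34, set curr.next=prev(17) | reversed so far: 34 -> 17 -> 23 -> 32
Step 5: curr=42, set curr.next=prev(34) | reversed so far: 42 -> 34 -> 17 -> 23 -> 32
Step 6: curr=31, set curr.next=prev(42) | reversed so far: 31 -> 42 -> 34 -> 17 -> 23 -> 32

31 -> 42 -> 34 -> 17 -> 23 -> 32 -> None


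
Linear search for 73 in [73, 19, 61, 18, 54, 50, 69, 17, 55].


i=0: 73==73 found!

Found at 0, 1 comps


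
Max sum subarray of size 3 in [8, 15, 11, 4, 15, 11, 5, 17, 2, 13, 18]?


[0:3]: 34
[1:4]: 30
[2:5]: 30
[3:6]: 30
[4:7]: 31
[5:8]: 33
[6:9]: 24
[7:10]: 32
[8:11]: 33

Max: 34 at [0:3]


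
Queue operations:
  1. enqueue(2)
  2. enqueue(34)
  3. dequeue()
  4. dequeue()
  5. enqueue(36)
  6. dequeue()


enqueue(2) -> [2]
enqueue(34) -> [2, 34]
dequeue()->2, [34]
dequeue()->34, []
enqueue(36) -> [36]
dequeue()->36, []

Final queue: []


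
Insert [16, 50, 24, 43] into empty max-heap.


Insert 16: [16]
Insert 50: [50, 16]
Insert 24: [50, 16, 24]
Insert 43: [50, 43, 24, 16]

Final heap: [50, 43, 24, 16]


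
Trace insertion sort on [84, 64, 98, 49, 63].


Initial: [84, 64, 98, 49, 63]
Insert 64: [64, 84, 98, 49, 63]
Insert 98: [64, 84, 98, 49, 63]
Insert 49: [49, 64, 84, 98, 63]
Insert 63: [49, 63, 64, 84, 98]

Sorted: [49, 63, 64, 84, 98]


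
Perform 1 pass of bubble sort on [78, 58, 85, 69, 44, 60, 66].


Initial: [78, 58, 85, 69, 44, 60, 66]
Pass 1: [58, 78, 69, 44, 60, 66, 85] (5 swaps)

After 1 pass: [58, 78, 69, 44, 60, 66, 85]


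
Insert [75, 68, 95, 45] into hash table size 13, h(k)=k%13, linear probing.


Insert 75: h=10 -> slot 10
Insert 68: h=3 -> slot 3
Insert 95: h=4 -> slot 4
Insert 45: h=6 -> slot 6

Table: [None, None, None, 68, 95, None, 45, None, None, None, 75, None, None]


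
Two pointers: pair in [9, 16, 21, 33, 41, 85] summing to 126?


lo=0(9)+hi=5(85)=94
lo=1(16)+hi=5(85)=101
lo=2(21)+hi=5(85)=106
lo=3(33)+hi=5(85)=118
lo=4(41)+hi=5(85)=126

Yes: 41+85=126


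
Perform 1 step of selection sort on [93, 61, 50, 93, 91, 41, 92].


Initial: [93, 61, 50, 93, 91, 41, 92]
Step 1: min=41 at 5
  Swap: [41, 61, 50, 93, 91, 93, 92]

After 1 step: [41, 61, 50, 93, 91, 93, 92]


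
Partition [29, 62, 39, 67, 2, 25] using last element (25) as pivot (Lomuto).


Pivot: 25
  2 <= 25: swap -> [2, 62, 39, 67, 29, 25]
Place pivot at 1: [2, 25, 39, 67, 29, 62]

Partitioned: [2, 25, 39, 67, 29, 62]


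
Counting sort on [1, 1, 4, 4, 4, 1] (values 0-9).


Input: [1, 1, 4, 4, 4, 1]
Counts: [0, 3, 0, 0, 3, 0, 0, 0, 0, 0]

Sorted: [1, 1, 1, 4, 4, 4]


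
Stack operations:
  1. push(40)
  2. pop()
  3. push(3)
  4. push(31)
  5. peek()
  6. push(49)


push(40) -> [40]
pop()->40, []
push(3) -> [3]
push(31) -> [3, 31]
peek()->31
push(49) -> [3, 31, 49]

Final stack: [3, 31, 49]


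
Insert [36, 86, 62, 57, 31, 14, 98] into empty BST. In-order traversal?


Insert 36: root
Insert 86: R from 36
Insert 62: R from 36 -> L from 86
Insert 57: R from 36 -> L from 86 -> L from 62
Insert 31: L from 36
Insert 14: L from 36 -> L from 31
Insert 98: R from 36 -> R from 86

In-order: [14, 31, 36, 57, 62, 86, 98]


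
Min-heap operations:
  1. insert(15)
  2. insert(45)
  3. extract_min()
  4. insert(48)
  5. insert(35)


insert(15) -> [15]
insert(45) -> [15, 45]
extract_min()->15, [45]
insert(48) -> [45, 48]
insert(35) -> [35, 48, 45]

Final heap: [35, 48, 45]


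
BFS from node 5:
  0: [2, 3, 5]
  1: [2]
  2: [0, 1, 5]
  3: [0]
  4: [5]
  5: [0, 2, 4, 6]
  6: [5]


Visit 5, enqueue [0, 2, 4, 6]
Visit 0, enqueue [3]
Visit 2, enqueue [1]
Visit 4, enqueue []
Visit 6, enqueue []
Visit 3, enqueue []
Visit 1, enqueue []

BFS order: [5, 0, 2, 4, 6, 3, 1]


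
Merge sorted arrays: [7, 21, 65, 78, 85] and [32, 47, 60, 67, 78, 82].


Take 7 from A
Take 21 from A
Take 32 from B
Take 47 from B
Take 60 from B
Take 65 from A
Take 67 from B
Take 78 from A
Take 78 from B
Take 82 from B

Merged: [7, 21, 32, 47, 60, 65, 67, 78, 78, 82, 85]


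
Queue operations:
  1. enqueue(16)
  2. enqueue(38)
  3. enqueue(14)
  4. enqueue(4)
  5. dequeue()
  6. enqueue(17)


enqueue(16) -> [16]
enqueue(38) -> [16, 38]
enqueue(14) -> [16, 38, 14]
enqueue(4) -> [16, 38, 14, 4]
dequeue()->16, [38, 14, 4]
enqueue(17) -> [38, 14, 4, 17]

Final queue: [38, 14, 4, 17]


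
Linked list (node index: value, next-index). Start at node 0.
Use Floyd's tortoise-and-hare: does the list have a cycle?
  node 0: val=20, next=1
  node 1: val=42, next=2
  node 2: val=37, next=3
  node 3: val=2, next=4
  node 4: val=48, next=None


Floyd's tortoise (slow, +1) and hare (fast, +2):
  init: slow=0, fast=0
  step 1: slow=1, fast=2
  step 2: slow=2, fast=4
  step 3: fast -> None, no cycle

Cycle: no


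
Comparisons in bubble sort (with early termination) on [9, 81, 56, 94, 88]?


Algorithm: bubble sort (with early termination)
Input: [9, 81, 56, 94, 88]
Sorted: [9, 56, 81, 88, 94]

7


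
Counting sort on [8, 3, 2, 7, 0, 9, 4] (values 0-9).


Input: [8, 3, 2, 7, 0, 9, 4]
Counts: [1, 0, 1, 1, 1, 0, 0, 1, 1, 1]

Sorted: [0, 2, 3, 4, 7, 8, 9]


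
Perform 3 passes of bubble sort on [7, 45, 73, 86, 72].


Initial: [7, 45, 73, 86, 72]
Pass 1: [7, 45, 73, 72, 86] (1 swaps)
Pass 2: [7, 45, 72, 73, 86] (1 swaps)
Pass 3: [7, 45, 72, 73, 86] (0 swaps)

After 3 passes: [7, 45, 72, 73, 86]


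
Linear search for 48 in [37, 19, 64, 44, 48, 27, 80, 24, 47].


i=0: 37!=48
i=1: 19!=48
i=2: 64!=48
i=3: 44!=48
i=4: 48==48 found!

Found at 4, 5 comps
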